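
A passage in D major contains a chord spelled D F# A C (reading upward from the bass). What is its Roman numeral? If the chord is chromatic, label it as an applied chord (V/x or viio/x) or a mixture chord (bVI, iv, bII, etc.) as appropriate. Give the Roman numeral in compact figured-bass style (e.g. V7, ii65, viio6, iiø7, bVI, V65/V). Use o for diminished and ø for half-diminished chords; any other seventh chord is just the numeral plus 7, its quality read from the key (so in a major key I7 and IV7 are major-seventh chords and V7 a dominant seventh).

V7/IV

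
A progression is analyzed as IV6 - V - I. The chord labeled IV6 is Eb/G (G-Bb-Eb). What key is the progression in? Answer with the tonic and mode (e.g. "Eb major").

Bb major

The chord Eb/G is a major triad rooted on Eb; its label is IV6.
Counting down 3 scale steps from Eb places the tonic on Bb; a major triad on degree 4 is diatonic only in major.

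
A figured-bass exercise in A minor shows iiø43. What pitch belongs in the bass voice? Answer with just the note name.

iiø in A minor has root B; the chord is B-D-F-A.
The figure 43 means second inversion — the fifth is in the bass.

F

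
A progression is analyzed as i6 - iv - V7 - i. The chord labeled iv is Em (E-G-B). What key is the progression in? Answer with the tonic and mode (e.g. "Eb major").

B minor

The anchor chord is a minor triad on E, labeled iv.
iv on E implies E is the subdominant; that puts the tonic at B, and the lowercase numeral fits minor mode.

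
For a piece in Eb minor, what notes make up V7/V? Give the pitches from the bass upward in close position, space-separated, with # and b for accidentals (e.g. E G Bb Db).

F A C Eb

V7/V is a secondary dominant — the dominant seventh of V. V in Eb minor is Bb, so the applied chord's root is F, a perfect fifth above.
Building a dominant seventh chord on F gives F-A-C-Eb.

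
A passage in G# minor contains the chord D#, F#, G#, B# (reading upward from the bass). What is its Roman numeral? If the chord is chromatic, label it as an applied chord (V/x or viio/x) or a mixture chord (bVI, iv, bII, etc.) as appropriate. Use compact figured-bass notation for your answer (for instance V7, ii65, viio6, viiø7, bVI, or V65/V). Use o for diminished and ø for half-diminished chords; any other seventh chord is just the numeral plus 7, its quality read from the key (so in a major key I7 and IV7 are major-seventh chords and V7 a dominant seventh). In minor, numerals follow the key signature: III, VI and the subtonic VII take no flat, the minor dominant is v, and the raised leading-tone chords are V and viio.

The pitches G#-B#-D#-F# form a dominant seventh chord rooted on G#.
G# is not a diatonic chord root with this quality in G# minor, but it lies a perfect fifth above C# (iv), so the chord functions as an applied dominant of iv.
With D# in the bass the chord is in second inversion, so the figured bass is 43.

V43/iv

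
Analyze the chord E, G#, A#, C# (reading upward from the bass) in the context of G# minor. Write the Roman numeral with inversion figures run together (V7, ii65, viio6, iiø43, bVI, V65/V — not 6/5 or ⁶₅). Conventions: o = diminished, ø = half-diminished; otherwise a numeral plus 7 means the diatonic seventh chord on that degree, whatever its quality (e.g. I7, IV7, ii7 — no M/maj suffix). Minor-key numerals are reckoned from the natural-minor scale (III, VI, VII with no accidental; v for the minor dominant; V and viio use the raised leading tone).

Stacked in thirds the chord is A#-C#-E-G#: a half-diminished seventh chord on A#.
A# is scale degree 2 in G# minor, and a half-diminished seventh chord on that degree is written iiø7.
With E in the bass the chord is in second inversion, so the figured bass is 43.

iiø43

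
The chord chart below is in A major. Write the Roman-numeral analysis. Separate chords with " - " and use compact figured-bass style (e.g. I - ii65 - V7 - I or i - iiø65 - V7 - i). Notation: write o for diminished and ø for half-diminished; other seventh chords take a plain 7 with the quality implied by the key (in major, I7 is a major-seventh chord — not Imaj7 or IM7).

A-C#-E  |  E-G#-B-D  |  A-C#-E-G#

I - V7 - I7

A-C#-E: major triad on A = scale degree 1 → I.
E-G#-B-D: root E is the dominant; dominant seventh chord there is V7.
A-C#-E-G#: major seventh chord on A = scale degree 1 → I7.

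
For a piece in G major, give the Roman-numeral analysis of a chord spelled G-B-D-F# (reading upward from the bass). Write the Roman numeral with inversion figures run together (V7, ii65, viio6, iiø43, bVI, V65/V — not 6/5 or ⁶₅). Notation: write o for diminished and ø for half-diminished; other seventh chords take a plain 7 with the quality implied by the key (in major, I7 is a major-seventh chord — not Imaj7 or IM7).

I7

Stacked in thirds the chord is G-B-D-F#: a major seventh chord on G.
G is scale degree 1 in G major, and a major seventh chord on that degree is written I7.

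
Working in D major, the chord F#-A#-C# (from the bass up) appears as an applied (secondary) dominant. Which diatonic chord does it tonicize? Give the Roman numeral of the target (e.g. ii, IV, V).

vi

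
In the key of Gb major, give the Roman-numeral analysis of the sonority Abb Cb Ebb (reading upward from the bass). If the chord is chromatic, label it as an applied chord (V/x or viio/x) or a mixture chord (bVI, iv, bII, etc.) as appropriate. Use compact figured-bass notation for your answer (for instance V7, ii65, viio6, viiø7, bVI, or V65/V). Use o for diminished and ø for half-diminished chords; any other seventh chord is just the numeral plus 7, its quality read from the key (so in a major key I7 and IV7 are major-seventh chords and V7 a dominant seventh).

bII

The pitches Abb-Cb-Ebb form a major triad rooted on Abb.
Abb is the lowered second degree of Gb major (diatonic 2 would be Ab). This is the Neapolitan chord — a major triad on the lowered second degree.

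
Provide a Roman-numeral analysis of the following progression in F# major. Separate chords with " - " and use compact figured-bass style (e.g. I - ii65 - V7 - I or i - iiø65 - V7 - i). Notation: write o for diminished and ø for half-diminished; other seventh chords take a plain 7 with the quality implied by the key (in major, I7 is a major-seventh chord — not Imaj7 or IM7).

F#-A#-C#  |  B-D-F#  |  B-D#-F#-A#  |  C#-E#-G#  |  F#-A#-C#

F#-A#-C#: major triad on F# = scale degree 1 → I.
B-D-F#: B with this quality isn't in the key; it's iv, borrowed from the parallel minor.
B-D#-F#-A#: major seventh chord on B = scale degree 4 → IV7.
C#-E#-G# has root C#, degree 5 in F# major, so V.
F#-A#-C# has root F#, degree 1 in F# major, so I.

I - iv - IV7 - V - I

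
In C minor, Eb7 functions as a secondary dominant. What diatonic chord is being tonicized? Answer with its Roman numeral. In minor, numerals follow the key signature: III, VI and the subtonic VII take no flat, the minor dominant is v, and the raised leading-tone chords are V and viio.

The chord is a dominant seventh chord on Eb.
A dominant resolves down a perfect fifth: Eb → Ab. In C minor, Ab is scale degree 6, i.e. VI.

VI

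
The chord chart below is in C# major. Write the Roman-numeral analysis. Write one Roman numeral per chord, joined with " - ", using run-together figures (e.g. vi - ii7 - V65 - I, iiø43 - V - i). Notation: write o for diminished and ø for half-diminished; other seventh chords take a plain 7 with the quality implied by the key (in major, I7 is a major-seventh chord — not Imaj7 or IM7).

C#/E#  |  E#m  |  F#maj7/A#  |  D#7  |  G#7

C#/E#: major triad on C# = scale degree 1 → I6.
E#m has root E#, degree 3 in C# major, so iii.
F#maj7/A# has root F#, degree 4 in C# major, so IV65.
D#7: chromatic; D# is V of V, so V7/V.
G#7 has root G#, degree 5 in C# major, so V7.

I6 - iii - IV65 - V7/V - V7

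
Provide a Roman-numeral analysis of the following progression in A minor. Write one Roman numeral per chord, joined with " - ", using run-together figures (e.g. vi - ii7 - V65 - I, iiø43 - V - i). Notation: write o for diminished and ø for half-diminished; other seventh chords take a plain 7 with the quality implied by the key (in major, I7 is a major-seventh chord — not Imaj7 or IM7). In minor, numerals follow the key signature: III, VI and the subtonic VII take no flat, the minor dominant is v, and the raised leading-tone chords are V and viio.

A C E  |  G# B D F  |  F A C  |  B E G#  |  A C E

i - viio7 - VI - V64 - i

A-C-E: root A is the tonic; minor triad there is i.
G#-B-D-F has root G#, degree 7 in A minor, so viio7.
F-A-C: major triad on F = scale degree 6 → VI.
B-E-G#: root E is the dominant; major triad there is V64.
A-C-E has root A, degree 1 in A minor, so i.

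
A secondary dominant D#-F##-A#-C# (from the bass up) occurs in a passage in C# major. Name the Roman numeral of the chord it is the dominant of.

The chord is a dominant seventh chord on D#.
A dominant resolves down a perfect fifth: D# → G#. In C# major, G# is scale degree 5, i.e. V.

V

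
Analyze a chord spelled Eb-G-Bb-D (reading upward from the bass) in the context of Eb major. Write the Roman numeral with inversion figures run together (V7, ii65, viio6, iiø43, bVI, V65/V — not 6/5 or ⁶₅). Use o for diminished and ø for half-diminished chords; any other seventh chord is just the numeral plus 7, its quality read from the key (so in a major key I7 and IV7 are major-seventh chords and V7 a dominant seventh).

Stacked in thirds the chord is Eb-G-Bb-D: a major seventh chord on Eb.
Eb is scale degree 1 in Eb major, and a major seventh chord on that degree is written I7.

I7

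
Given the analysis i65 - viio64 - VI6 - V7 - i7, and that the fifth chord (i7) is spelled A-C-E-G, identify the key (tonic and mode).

A minor

i7 is given as A-C-E-G — a minor seventh chord with root A.
If A is scale degree 1 and the mode makes that degree carry a minor seventh chord, the tonic is A and the mode is minor.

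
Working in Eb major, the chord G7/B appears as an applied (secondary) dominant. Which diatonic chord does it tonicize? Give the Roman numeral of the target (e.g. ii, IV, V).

The chord is a dominant seventh chord on G.
A dominant resolves down a perfect fifth: G → C. In Eb major, C is scale degree 6, i.e. vi.

vi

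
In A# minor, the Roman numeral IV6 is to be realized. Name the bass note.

F##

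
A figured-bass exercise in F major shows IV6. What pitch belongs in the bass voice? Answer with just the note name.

D

IV in F major has root Bb; the chord is Bb-D-F.
The figure 6 means first inversion — the third is in the bass.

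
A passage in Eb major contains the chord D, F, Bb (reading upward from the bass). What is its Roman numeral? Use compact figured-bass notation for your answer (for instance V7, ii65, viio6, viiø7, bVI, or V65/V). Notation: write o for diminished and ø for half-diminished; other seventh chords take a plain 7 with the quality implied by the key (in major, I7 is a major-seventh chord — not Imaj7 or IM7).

The pitches Bb-D-F form a major triad rooted on Bb.
In Eb major, Bb is the dominant; the diatonic major triad there is V.
With D in the bass the chord is in first inversion, so the figured bass is 6.

V6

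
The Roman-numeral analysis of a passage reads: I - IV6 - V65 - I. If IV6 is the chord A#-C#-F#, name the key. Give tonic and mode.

C# major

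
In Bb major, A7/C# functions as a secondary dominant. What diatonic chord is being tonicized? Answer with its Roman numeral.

iii

The chord is a dominant seventh chord on A.
A dominant resolves down a perfect fifth: A → D. In Bb major, D is scale degree 3, i.e. iii.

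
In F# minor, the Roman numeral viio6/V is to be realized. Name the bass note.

The applied chord viio6/V is rooted on B#: B#-D#-F#.
The figure 6 means first inversion — the third is in the bass.

D#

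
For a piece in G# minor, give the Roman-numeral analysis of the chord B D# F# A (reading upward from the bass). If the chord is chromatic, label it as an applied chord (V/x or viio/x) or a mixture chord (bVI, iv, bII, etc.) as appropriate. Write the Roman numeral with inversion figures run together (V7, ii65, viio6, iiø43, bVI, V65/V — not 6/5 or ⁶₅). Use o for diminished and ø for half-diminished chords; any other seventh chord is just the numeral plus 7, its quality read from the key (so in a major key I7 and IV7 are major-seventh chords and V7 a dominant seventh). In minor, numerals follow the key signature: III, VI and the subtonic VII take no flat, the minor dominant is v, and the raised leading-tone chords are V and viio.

V7/VI

Stacked in thirds the chord is B-D#-F#-A: a dominant seventh chord on B.
B is not a diatonic chord root with this quality in G# minor, but it lies a perfect fifth above E (VI), so the chord functions as an applied dominant of VI.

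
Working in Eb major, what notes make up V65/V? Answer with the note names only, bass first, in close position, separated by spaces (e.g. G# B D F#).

The slash means an applied dominant: we want the dominant of V. In Eb major, V is Bb major, and its dominant is built on F.
Building a dominant seventh chord on F gives F-A-C-Eb.
The figured bass 65 indicates first inversion, placing the third (A) in the bass: A-C-Eb-F.

A C Eb F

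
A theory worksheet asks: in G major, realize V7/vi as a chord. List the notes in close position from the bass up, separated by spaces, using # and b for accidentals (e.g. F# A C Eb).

The slash means an applied dominant: we want the dominant of vi. In G major, vi is E minor, and its dominant is built on B.
Building a dominant seventh chord on B gives B-D#-F#-A.

B D# F# A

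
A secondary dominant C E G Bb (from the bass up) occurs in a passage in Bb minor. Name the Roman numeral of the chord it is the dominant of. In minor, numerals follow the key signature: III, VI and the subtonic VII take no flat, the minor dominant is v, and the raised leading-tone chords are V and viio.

The chord is a dominant seventh chord on C.
A dominant resolves down a perfect fifth: C → F. In Bb minor, F is scale degree 5, i.e. V.

V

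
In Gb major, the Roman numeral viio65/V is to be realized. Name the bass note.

Eb

The applied chord viio65/V is rooted on C: C-Eb-Gb-Bbb.
The figure 65 means first inversion — the third is in the bass.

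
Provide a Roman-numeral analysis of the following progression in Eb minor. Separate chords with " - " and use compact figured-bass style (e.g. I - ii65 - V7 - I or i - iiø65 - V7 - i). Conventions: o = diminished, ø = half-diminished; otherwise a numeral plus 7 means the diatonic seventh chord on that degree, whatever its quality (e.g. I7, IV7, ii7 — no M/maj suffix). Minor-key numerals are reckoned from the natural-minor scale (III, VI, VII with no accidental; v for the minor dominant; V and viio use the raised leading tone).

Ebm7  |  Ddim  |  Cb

Ebm7: minor seventh chord on Eb = scale degree 1 → i7.
Ddim: root D is the leading tone; diminished triad there is viio.
Cb: major triad on Cb = scale degree 6 → VI.

i7 - viio - VI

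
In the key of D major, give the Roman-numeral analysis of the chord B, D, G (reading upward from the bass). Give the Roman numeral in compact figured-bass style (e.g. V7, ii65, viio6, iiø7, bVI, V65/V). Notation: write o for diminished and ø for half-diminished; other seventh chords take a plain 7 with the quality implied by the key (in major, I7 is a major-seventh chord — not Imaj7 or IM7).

IV6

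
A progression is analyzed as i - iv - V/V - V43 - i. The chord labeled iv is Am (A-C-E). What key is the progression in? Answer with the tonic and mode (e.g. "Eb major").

The chord Am is a minor triad rooted on A; its label is iv.
iv on A implies A is the subdominant; that puts the tonic at E, and the lowercase numeral fits minor mode.

E minor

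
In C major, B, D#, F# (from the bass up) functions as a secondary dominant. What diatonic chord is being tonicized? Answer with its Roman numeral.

iii

The chord is a major triad on B.
A dominant resolves down a perfect fifth: B → E. In C major, E is scale degree 3, i.e. iii.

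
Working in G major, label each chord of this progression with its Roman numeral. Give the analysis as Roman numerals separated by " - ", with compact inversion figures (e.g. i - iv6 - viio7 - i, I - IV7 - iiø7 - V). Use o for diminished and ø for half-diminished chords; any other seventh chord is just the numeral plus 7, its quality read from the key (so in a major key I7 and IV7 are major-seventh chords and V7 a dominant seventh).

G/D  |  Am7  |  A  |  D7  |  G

I64 - ii7 - V/V - V7 - I

G/D: major triad on G = scale degree 1 → I64.
Am7: root A is the supertonic; minor seventh chord there is ii7.
A is the secondary dominant of V (major triad on A): V/V.
D7: root D is the dominant; dominant seventh chord there is V7.
G has root G, degree 1 in G major, so I.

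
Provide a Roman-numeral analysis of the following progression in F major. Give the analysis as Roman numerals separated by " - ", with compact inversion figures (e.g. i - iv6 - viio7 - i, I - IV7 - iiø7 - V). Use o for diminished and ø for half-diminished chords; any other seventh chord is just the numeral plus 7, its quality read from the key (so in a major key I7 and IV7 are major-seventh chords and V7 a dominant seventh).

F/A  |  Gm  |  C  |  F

F/A: major triad on F = scale degree 1 → I6.
Gm: minor triad on G = scale degree 2 → ii.
C: major triad on C = scale degree 5 → V.
F has root F, degree 1 in F major, so I.

I6 - ii - V - I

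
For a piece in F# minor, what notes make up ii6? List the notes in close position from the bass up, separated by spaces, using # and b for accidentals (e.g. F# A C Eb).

B D# G#

Scale degree 2 in F# minor is G#; here the chord built on it is altered to a minor triad. ii6 is the minor supertonic, borrowed from the parallel major (the Dorian ii).
So the chord is G#-B-D#, a minor triad.
With the 6 figure the chord is in first inversion; from the bass B upward in close position it reads B-D#-G#.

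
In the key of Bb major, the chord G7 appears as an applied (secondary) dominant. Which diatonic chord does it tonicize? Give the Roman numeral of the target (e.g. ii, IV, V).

ii

The chord is a dominant seventh chord on G.
A dominant resolves down a perfect fifth: G → C. In Bb major, C is scale degree 2, i.e. ii.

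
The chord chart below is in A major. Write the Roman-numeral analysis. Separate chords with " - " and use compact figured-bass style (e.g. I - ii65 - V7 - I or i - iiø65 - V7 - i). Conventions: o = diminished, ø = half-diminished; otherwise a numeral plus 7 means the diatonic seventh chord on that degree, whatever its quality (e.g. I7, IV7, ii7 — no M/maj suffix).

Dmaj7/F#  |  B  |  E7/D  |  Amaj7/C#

IV65 - V/V - V42 - I65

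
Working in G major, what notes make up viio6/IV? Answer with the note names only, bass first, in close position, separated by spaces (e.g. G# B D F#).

D F B

The slash marks an applied leading-tone chord: viio of IV. In G major, IV is C, so the leading tone to it is B, a half step below.
Building a diminished triad on B gives B-D-F.
The figured bass 6 indicates first inversion, placing the third (D) in the bass: D-F-B.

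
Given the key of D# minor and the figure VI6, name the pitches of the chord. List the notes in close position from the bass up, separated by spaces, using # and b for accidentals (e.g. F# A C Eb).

D# F# B

In D# minor, the submediant is B, and the diatonic chord built there is a major triad.
That chord is spelled B-D#-F#.
With the 6 figure the chord is in first inversion; from the bass D# upward in close position it reads D#-F#-B.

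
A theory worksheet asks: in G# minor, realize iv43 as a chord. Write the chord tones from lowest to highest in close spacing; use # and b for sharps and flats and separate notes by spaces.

G# B C# E

The numeral's case and figure indicate a minor seventh chord. In G# minor its root, scale degree 4, is C#.
Stacking thirds from C# gives C#-E-G#-B.
The figured bass 43 indicates second inversion, placing the fifth (G#) in the bass: G#-B-C#-E.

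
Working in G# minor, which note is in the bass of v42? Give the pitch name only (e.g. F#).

C#

v in G# minor has root D#; the chord is D#-F#-A#-C#.
The figure 42 means third inversion — the seventh is in the bass.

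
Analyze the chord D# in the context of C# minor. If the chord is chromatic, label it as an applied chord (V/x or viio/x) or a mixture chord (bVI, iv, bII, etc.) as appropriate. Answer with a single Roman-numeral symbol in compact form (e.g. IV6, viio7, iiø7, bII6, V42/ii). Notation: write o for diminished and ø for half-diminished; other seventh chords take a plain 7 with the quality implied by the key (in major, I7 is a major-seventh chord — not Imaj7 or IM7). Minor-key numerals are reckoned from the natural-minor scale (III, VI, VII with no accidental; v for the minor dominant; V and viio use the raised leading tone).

V/V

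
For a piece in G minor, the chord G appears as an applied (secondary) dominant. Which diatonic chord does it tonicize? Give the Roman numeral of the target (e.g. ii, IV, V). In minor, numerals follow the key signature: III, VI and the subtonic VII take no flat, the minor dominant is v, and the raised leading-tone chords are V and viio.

iv

The chord is a major triad on G.
A dominant resolves down a perfect fifth: G → C. In G minor, C is scale degree 4, i.e. iv.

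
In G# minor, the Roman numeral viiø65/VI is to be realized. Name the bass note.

F#

The applied chord viiø65/VI is rooted on D#: D#-F#-A-C#.
The figure 65 means first inversion — the third is in the bass.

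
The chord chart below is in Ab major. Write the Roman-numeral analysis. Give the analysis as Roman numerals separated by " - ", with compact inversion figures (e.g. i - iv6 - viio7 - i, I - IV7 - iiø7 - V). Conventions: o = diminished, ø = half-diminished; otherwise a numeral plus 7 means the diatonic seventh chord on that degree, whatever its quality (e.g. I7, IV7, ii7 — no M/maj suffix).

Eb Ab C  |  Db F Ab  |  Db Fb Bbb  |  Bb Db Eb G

I64 - IV - bII6 - V43

Eb-Ab-C: major triad on Ab = scale degree 1 → I64.
Db-F-Ab has root Db, degree 4 in Ab major, so IV.
Db-Fb-Bbb: major triad on Bbb — chromatic; Bbb is the lowered second degree, so this is the Neapolitan sixth, bII6 (third, Db, in the bass — hence the 6).
Bb-Db-Eb-G: dominant seventh chord on Eb = scale degree 5 → V43.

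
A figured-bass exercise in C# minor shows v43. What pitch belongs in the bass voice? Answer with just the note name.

D#

v in C# minor has root G#; the chord is G#-B-D#-F#.
The figure 43 means second inversion — the fifth is in the bass.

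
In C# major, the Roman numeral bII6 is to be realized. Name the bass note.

F#

bII in C# major has root D; the chord is D-F#-A.
The figure 6 means first inversion — the third is in the bass.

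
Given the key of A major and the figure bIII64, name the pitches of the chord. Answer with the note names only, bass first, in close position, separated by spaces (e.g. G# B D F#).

G C E

Scale degree 3 in A major is C#; lowering it a half step gives C. bIII64 is a major triad on the lowered third degree, borrowed from the parallel minor.
So the chord is C-E-G, a major triad.
The figured bass 64 indicates second inversion, placing the fifth (G) in the bass: G-C-E.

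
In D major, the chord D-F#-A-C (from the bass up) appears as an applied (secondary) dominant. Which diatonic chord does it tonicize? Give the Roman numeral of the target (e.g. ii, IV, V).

The chord is a dominant seventh chord on D.
A dominant resolves down a perfect fifth: D → G. In D major, G is scale degree 4, i.e. IV.

IV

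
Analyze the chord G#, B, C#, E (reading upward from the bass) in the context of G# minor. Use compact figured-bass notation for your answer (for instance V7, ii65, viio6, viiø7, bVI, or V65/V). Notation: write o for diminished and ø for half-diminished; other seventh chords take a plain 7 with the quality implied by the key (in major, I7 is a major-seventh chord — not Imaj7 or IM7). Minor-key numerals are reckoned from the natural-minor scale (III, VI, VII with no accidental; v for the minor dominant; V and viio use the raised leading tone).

iv43

Stacked in thirds the chord is C#-E-G#-B: a minor seventh chord on C#.
In G# minor, C# is the subdominant; the diatonic minor seventh chord there is iv7.
With G# in the bass the chord is in second inversion, so the figured bass is 43.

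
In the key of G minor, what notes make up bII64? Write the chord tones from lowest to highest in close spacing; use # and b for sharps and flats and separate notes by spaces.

Eb Ab C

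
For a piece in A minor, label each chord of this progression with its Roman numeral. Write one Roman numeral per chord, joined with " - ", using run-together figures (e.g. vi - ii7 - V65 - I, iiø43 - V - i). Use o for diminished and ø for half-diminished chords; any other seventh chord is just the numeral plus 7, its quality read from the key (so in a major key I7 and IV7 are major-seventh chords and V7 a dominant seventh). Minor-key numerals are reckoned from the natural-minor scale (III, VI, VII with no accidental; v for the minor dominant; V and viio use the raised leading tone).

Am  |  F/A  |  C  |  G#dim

Am has root A, degree 1 in A minor, so i.
F/A has root F, degree 6 in A minor, so VI6.
C: root C is the mediant; major triad there is III.
G#dim has root G#, degree 7 in A minor, so viio.

i - VI6 - III - viio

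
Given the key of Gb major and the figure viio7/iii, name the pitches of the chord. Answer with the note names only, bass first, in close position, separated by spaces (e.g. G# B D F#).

A C Eb Gb

The slash marks an applied leading-tone chord: viio of iii. In Gb major, iii is Bb, so the leading tone to it is A, a half step below.
Building a fully diminished seventh chord on A gives A-C-Eb-Gb.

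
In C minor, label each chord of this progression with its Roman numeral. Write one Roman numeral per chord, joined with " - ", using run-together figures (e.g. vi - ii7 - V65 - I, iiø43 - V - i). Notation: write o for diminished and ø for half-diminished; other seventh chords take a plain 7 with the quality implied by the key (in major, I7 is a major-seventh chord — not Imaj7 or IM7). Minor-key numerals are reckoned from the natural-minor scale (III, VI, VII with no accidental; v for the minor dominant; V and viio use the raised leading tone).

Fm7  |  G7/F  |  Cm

iv7 - V42 - i

Fm7: minor seventh chord on F = scale degree 4 → iv7.
G7/F: root G is the dominant; dominant seventh chord there is V42.
Cm: minor triad on C = scale degree 1 → i.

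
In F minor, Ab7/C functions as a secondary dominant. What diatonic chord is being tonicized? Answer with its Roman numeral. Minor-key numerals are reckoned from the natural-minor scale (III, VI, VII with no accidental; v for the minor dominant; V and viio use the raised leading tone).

VI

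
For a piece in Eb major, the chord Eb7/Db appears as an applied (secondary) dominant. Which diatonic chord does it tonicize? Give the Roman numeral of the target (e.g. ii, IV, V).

IV

The chord is a dominant seventh chord on Eb.
A dominant resolves down a perfect fifth: Eb → Ab. In Eb major, Ab is scale degree 4, i.e. IV.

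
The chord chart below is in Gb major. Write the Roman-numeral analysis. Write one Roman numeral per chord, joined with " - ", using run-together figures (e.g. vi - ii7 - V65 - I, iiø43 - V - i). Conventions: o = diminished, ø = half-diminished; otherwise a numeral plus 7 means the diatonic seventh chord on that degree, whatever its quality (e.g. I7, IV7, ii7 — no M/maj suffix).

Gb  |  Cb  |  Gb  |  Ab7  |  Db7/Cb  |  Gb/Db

Gb has root Gb, degree 1 in Gb major, so I.
Cb: major triad on Cb = scale degree 4 → IV.
Gb has root Gb, degree 1 in Gb major, so I.
Ab7: chromatic; Ab is V of V, so V7/V.
Db7/Cb: dominant seventh chord on Db = scale degree 5 → V42.
Gb/Db: major triad on Gb = scale degree 1 → I64.

I - IV - I - V7/V - V42 - I64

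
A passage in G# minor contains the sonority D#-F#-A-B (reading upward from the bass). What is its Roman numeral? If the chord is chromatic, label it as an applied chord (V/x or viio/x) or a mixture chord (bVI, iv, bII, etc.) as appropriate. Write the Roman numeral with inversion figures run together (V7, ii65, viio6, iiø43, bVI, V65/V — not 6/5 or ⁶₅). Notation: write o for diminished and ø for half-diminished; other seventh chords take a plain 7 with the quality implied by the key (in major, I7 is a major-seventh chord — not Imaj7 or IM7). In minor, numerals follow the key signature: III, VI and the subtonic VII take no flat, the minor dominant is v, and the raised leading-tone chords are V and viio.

V65/VI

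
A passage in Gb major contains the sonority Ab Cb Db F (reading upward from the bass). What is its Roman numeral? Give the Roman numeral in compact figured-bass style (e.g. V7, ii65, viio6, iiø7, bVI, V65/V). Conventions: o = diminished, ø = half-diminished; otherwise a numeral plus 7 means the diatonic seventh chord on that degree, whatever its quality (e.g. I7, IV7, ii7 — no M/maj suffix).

V43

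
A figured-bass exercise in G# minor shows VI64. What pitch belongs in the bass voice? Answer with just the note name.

VI in G# minor has root E; the chord is E-G#-B.
The figure 64 means second inversion — the fifth is in the bass.

B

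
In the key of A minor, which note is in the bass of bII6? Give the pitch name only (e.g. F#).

D

bII in A minor has root Bb; the chord is Bb-D-F.
The figure 6 means first inversion — the third is in the bass.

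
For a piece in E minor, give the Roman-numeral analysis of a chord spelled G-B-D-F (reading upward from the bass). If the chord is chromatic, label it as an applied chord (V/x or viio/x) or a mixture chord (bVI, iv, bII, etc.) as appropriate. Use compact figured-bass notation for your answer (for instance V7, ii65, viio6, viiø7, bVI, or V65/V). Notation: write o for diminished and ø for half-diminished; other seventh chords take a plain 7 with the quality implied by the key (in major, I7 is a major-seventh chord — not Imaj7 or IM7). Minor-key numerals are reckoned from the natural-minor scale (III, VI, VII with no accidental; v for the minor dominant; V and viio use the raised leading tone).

V7/VI

The pitches G-B-D-F form a dominant seventh chord rooted on G.
G is not a diatonic chord root with this quality in E minor, but it lies a perfect fifth above C (VI), so the chord functions as an applied dominant of VI.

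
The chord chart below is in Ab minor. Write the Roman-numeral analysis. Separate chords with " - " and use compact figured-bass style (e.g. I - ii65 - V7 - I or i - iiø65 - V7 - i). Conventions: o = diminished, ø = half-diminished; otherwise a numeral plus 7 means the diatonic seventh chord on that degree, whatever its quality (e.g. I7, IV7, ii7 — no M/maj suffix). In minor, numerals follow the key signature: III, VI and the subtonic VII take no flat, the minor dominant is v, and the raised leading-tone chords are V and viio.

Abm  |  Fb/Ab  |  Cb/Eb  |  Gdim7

Abm: root Ab is the tonic; minor triad there is i.
Fb/Ab: root Fb is the submediant; major triad there is VI6.
Cb/Eb has root Cb, degree 3 in Ab minor, so III6.
Gdim7: fully diminished seventh chord on G = scale degree 7 → viio7.

i - VI6 - III6 - viio7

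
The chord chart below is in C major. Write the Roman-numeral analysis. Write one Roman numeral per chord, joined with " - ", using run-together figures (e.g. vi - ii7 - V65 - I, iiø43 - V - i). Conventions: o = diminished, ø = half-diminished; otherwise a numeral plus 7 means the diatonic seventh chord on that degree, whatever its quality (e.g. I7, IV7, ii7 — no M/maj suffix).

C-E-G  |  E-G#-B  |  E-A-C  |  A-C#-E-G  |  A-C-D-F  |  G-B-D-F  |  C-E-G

I - V/vi - vi64 - V7/ii - ii43 - V7 - I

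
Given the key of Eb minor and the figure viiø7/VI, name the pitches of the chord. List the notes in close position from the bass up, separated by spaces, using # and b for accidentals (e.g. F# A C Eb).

Bb Db Fb Ab

The slash marks an applied leading-tone chord: viio of VI. In Eb minor, VI is Cb, so the leading tone to it is Bb, a half step below.
Building a half-diminished seventh chord on Bb gives Bb-Db-Fb-Ab.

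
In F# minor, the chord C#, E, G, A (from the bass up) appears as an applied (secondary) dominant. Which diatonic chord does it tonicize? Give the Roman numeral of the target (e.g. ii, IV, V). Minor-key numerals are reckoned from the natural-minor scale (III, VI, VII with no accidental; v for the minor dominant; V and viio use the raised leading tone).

The chord is a dominant seventh chord on A.
A dominant resolves down a perfect fifth: A → D. In F# minor, D is scale degree 6, i.e. VI.

VI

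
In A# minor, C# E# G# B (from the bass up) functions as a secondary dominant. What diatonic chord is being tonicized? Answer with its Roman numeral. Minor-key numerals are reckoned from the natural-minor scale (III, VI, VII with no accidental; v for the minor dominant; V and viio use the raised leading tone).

The chord is a dominant seventh chord on C#.
A dominant resolves down a perfect fifth: C# → F#. In A# minor, F# is scale degree 6, i.e. VI.

VI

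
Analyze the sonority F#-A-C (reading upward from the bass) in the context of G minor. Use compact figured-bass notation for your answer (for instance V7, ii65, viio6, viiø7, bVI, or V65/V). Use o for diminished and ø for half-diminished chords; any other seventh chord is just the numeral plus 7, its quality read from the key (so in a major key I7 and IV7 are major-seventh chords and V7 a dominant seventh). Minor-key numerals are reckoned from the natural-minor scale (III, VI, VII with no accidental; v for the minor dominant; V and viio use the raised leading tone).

viio

The pitches F#-A-C form a diminished triad rooted on F#.
F# is scale degree 7 in G minor, and a diminished triad on that degree is written viio.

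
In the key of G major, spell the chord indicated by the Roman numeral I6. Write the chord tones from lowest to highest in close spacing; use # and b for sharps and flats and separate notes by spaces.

In G major, the tonic is G, and the diatonic chord built there is a major triad.
Stacking thirds from G gives G-B-D.
With the 6 figure the chord is in first inversion; from the bass B upward in close position it reads B-D-G.

B D G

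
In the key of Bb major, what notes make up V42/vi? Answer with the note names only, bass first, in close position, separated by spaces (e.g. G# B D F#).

The slash means an applied dominant: we want the dominant of vi. In Bb major, vi is G minor, and its dominant is built on D.
Building a dominant seventh chord on D gives D-F#-A-C.
With the 42 figure the chord is in third inversion; from the bass C upward in close position it reads C-D-F#-A.

C D F# A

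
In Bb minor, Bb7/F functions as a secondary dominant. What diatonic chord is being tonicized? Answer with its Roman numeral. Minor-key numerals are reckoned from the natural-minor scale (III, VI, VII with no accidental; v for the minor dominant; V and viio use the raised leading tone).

The chord is a dominant seventh chord on Bb.
A dominant resolves down a perfect fifth: Bb → Eb. In Bb minor, Eb is scale degree 4, i.e. iv.

iv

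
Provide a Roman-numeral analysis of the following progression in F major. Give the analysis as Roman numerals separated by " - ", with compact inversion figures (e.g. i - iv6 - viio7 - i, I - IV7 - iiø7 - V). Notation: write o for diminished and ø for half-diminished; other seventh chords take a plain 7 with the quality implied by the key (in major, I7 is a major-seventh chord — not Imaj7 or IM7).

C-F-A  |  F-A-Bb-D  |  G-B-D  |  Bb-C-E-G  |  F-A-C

C-F-A: major triad on F = scale degree 1 → I64.
F-A-Bb-D has root Bb, degree 4 in F major, so IV43.
G-B-D is the secondary dominant of V (major triad on G): V/V.
Bb-C-E-G: dominant seventh chord on C = scale degree 5 → V42.
F-A-C has root F, degree 1 in F major, so I.

I64 - IV43 - V/V - V42 - I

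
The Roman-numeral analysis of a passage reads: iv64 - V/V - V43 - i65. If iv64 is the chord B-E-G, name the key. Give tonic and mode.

The anchor chord is a minor triad on E, labeled iv64.
Counting down 3 scale steps from E places the tonic on B; a minor triad on degree 4 is diatonic only in minor.

B minor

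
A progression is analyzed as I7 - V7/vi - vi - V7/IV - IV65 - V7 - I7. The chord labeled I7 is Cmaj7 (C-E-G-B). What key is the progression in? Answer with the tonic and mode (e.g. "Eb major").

I7 is given as C-E-G-B — a major seventh chord with root C.
If C is scale degree 1 and the mode makes that degree carry a major seventh chord, the tonic is C and the mode is major.

C major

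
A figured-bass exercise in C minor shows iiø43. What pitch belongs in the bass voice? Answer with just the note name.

iiø in C minor has root D; the chord is D-F-Ab-C.
The figure 43 means second inversion — the fifth is in the bass.

Ab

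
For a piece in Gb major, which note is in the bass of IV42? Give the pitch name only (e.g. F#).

Bb

IV in Gb major has root Cb; the chord is Cb-Eb-Gb-Bb.
The figure 42 means third inversion — the seventh is in the bass.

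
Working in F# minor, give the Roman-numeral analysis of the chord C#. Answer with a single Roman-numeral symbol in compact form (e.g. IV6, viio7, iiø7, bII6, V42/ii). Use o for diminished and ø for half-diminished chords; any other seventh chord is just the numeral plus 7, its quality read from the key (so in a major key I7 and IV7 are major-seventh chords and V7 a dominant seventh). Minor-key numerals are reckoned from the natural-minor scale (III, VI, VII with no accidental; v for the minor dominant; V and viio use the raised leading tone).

V

Stacked in thirds the chord is C#-E#-G#: a major triad on C#.
In F# minor, C# is the dominant; the diatonic major triad there is V.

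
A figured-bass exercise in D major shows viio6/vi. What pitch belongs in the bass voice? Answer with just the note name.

C#

The applied chord viio6/vi is rooted on A#: A#-C#-E.
The figure 6 means first inversion — the third is in the bass.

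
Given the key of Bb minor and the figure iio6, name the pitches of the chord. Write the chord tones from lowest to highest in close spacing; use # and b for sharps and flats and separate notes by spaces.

In Bb minor, the second degree is C, and the diatonic chord built there is a diminished triad.
That chord is spelled C-Eb-Gb.
With the 6 figure the chord is in first inversion; from the bass Eb upward in close position it reads Eb-Gb-C.

Eb Gb C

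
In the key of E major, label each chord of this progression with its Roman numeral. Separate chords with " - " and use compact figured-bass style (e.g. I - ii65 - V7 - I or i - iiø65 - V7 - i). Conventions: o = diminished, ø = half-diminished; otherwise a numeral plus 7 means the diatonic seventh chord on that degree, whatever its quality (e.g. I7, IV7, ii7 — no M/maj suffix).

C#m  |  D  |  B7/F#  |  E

vi - bVII - V43 - I

C#m has root C#, degree 6 in E major, so vi.
D: D with this quality isn't in the key; it's bVII, borrowed from the parallel minor.
B7/F# has root B, degree 5 in E major, so V43.
E: major triad on E = scale degree 1 → I.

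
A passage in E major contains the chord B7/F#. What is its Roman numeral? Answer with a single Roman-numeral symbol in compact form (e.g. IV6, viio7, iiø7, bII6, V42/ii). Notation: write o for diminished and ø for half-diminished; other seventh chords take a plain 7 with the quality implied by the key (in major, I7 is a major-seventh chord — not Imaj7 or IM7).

The pitches B-D#-F#-A form a dominant seventh chord rooted on B.
In E major, B is the dominant; the diatonic dominant seventh chord there is V7.
With F# in the bass the chord is in second inversion, so the figured bass is 43.

V43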